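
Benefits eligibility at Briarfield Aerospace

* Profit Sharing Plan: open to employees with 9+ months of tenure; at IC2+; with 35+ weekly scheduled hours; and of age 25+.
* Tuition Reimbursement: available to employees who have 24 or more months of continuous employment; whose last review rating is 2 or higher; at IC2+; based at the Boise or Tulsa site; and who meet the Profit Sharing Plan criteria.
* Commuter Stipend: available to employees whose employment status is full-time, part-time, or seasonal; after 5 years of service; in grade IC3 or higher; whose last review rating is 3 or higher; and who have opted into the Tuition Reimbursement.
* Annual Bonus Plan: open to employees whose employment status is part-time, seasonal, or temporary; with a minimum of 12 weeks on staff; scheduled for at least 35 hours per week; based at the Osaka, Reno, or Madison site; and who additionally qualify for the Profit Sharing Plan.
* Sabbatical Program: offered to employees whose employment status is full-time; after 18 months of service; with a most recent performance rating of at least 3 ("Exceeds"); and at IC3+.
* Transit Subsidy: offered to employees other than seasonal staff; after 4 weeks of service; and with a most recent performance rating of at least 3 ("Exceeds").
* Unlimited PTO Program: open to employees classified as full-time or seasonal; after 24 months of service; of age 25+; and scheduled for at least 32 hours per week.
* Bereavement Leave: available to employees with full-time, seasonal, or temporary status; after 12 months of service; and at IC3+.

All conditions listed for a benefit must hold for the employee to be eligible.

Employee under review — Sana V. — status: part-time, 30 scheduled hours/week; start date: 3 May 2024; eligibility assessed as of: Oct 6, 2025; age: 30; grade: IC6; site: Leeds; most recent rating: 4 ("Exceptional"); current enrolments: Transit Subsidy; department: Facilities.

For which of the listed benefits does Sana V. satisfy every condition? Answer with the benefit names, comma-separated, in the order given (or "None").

Transit Subsidy

Service from 3 May 2024 to Oct 6, 2025: 521 days.
Profit Sharing Plan — service 521 days ≥ 9 months (≈270 days) ✓; grade IC6 ≥ IC2 ✓; 30 hrs/wk < 35 ✗ → not eligible.
Tuition Reimbursement — service 521 days < 24 months (≈720 days) ✗ → not eligible.
Commuter Stipend — status part-time ✓; service 521 days < 5 years (≈1825 days) ✗ → not eligible.
Annual Bonus Plan — status part-time ✓; service 521 days ≥ 12 weeks (≈84 days) ✓; 30 hrs/wk < 35 ✗ → not eligible.
Sabbatical Program — status part-time ✗ (requires full-time) → not eligible.
Transit Subsidy — status part-time ✓ (not excluded); service 521 days ≥ 4 weeks (≈28 days) ✓; rating 4 ≥ 3 ✓ → eligible.
Unlimited PTO Program — status part-time ✗ (requires full-time or seasonal) → not eligible.
Bereavement Leave — status part-time ✗ (requires full-time, seasonal, or temporary) → not eligible.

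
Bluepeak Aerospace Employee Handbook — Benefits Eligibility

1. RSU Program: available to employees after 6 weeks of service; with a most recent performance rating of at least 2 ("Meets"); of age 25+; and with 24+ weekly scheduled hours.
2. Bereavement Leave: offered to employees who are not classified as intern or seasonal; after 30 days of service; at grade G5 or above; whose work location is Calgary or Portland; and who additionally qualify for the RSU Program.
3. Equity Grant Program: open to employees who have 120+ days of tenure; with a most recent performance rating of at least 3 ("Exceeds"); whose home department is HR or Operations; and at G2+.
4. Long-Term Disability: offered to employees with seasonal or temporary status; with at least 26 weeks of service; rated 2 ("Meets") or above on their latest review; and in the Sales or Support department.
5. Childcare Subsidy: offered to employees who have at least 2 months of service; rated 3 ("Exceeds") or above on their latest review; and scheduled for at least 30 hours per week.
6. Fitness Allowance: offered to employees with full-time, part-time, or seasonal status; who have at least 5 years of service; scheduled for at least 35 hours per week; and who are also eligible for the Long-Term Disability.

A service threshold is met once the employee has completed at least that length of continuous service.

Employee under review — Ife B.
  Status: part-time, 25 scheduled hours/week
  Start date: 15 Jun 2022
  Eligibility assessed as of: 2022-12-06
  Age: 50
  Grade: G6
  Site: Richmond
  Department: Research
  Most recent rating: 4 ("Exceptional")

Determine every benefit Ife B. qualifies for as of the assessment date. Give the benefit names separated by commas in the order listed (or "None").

RSU Program

Service from 15 Jun 2022 to 2022-12-06: 174 days.
RSU Program — service 174 days ≥ 6 weeks (≈42 days) ✓; rating 4 ≥ 2 ✓; age 50 ≥ 25 ✓; 25 hrs/wk ≥ 24 ✓ → eligible.
Bereavement Leave — status part-time ✓ (not excluded); service 174 days ≥ 30 days ✓; grade G6 ≥ G5 ✓; site Richmond ✗ (not Calgary or Portland) → not eligible.
Equity Grant Program — service 174 days ≥ 120 days ✓; rating 4 ≥ 3 ✓; dept Research ✗ → not eligible.
Long-Term Disability — status part-time ✗ (requires seasonal or temporary) → not eligible.
Childcare Subsidy — service 174 days ≥ 2 months (≈60 days) ✓; rating 4 ≥ 3 ✓; 25 hrs/wk < 30 ✗ → not eligible.
Fitness Allowance — status part-time ✓; service 174 days < 5 years (≈1825 days) ✗ → not eligible.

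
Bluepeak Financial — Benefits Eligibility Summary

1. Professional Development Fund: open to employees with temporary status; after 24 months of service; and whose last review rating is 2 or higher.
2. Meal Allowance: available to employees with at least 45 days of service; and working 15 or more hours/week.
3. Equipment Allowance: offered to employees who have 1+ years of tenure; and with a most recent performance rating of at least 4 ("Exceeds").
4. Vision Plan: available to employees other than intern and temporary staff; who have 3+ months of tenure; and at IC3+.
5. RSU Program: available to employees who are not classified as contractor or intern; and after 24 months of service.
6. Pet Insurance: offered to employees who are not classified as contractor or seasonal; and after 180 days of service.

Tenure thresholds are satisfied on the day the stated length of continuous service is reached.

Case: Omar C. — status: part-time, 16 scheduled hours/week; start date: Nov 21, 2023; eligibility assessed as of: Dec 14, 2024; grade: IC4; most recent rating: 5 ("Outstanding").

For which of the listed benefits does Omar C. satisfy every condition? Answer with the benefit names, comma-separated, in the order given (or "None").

Service from Nov 21, 2023 to Dec 14, 2024: 389 days.
Professional Development Fund — status part-time ✗ (requires temporary) → not eligible.
Meal Allowance — service 389 days ≥ 45 days ✓; 16 hrs/wk ≥ 15 ✓ → eligible.
Equipment Allowance — service 389 days ≥ 1 year (≈365 days) ✓; rating 5 ≥ 4 ✓ → eligible.
Vision Plan — status part-time ✓ (not excluded); service 389 days ≥ 3 months (≈90 days) ✓; grade IC4 ≥ IC3 ✓ → eligible.
RSU Program — status part-time ✓ (not excluded); service 389 days < 24 months (≈720 days) ✗ → not eligible.
Pet Insurance — status part-time ✓ (not excluded); service 389 days ≥ 180 days ✓ → eligible.

Meal Allowance, Equipment Allowance, Vision Plan, Pet Insurance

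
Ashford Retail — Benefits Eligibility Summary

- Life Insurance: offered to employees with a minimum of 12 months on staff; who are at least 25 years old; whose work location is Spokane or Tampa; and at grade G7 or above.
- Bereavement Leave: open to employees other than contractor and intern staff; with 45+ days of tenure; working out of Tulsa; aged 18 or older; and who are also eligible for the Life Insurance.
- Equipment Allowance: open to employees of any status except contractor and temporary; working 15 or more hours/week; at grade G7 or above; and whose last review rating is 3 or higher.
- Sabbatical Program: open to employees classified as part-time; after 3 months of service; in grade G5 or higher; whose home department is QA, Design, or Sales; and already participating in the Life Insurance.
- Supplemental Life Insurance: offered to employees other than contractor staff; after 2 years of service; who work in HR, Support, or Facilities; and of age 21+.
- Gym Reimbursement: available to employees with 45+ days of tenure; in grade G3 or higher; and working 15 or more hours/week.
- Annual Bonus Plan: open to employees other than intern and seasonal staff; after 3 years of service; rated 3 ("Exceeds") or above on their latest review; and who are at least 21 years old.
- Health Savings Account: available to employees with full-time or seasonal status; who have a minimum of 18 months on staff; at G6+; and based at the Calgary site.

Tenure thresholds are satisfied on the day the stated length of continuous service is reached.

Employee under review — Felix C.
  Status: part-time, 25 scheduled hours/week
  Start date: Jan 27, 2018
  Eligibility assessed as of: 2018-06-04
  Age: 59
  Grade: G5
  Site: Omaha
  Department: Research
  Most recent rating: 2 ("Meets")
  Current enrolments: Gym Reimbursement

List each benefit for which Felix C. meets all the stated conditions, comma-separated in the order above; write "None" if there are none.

Service from Jan 27, 2018 to 2018-06-04: 128 days.
Life Insurance — service 128 days < 12 months (≈360 days) ✗ → not eligible.
Bereavement Leave — status part-time ✓ (not excluded); service 128 days ≥ 45 days ✓; site Omaha ✗ (not Tulsa) → not eligible.
Equipment Allowance — status part-time ✓ (not excluded); 25 hrs/wk ≥ 15 ✓; grade G5 < G7 ✗ → not eligible.
Sabbatical Program — status part-time ✓; service 128 days ≥ 3 months (≈90 days) ✓; grade G5 ≥ G5 ✓; dept Research ✗ → not eligible.
Supplemental Life Insurance — status part-time ✓ (not excluded); service 128 days < 2 years (≈730 days) ✗ → not eligible.
Gym Reimbursement — service 128 days ≥ 45 days ✓; grade G5 ≥ G3 ✓; 25 hrs/wk ≥ 15 ✓ → eligible.
Annual Bonus Plan — status part-time ✓ (not excluded); service 128 days < 3 years (≈1095 days) ✗ → not eligible.
Health Savings Account — status part-time ✗ (requires full-time or seasonal) → not eligible.

Gym Reimbursement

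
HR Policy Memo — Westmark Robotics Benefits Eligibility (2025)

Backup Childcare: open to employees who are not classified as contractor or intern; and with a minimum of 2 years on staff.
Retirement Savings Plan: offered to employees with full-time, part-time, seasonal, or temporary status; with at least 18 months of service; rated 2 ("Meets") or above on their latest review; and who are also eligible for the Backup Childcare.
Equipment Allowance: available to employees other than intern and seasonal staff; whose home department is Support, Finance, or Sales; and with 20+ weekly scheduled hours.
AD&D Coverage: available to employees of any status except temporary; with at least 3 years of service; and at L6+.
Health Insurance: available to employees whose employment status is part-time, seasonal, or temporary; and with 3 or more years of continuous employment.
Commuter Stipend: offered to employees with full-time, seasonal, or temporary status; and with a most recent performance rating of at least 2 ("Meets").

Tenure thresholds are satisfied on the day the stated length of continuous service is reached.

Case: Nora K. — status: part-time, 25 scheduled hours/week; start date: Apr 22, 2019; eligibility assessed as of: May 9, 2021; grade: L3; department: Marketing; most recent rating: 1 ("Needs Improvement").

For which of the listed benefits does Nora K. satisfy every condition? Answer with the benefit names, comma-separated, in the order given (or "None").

Backup Childcare

Service from Apr 22, 2019 to May 9, 2021: 748 days.
Backup Childcare — status part-time ✓ (not excluded); service 748 days ≥ 2 years (≈730 days) ✓ → eligible.
Retirement Savings Plan — status part-time ✓; service 748 days ≥ 18 months (≈540 days) ✓; rating 1 < 2 ✗ → not eligible.
Equipment Allowance — status part-time ✓ (not excluded); dept Marketing ✗ → not eligible.
AD&D Coverage — status part-time ✓ (not excluded); service 748 days < 3 years (≈1095 days) ✗ → not eligible.
Health Insurance — status part-time ✓; service 748 days < 3 years (≈1095 days) ✗ → not eligible.
Commuter Stipend — status part-time ✗ (requires full-time, seasonal, or temporary) → not eligible.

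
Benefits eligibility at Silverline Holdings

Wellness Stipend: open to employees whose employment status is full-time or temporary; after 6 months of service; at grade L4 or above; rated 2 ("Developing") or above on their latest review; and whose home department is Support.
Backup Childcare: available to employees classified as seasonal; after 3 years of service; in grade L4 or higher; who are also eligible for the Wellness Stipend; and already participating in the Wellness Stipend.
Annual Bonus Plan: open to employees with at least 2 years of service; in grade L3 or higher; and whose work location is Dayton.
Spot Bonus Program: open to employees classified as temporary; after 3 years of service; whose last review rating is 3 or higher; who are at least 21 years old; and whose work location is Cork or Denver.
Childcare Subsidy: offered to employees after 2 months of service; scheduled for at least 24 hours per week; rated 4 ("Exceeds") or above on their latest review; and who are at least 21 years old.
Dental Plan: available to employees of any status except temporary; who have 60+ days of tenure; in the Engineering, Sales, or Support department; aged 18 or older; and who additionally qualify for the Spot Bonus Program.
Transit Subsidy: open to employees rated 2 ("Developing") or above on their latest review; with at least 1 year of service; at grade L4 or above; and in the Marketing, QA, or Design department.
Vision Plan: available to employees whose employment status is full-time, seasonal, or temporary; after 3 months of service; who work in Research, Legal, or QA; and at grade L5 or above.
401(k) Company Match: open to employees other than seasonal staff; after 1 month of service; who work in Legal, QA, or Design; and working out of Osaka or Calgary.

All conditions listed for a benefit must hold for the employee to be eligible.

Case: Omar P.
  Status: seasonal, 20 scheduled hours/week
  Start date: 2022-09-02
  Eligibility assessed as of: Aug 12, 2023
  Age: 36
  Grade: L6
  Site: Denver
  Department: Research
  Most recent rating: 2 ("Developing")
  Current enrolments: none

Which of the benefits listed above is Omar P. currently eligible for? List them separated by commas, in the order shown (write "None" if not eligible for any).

Service from 2022-09-02 to Aug 12, 2023: 344 days.
Wellness Stipend — status seasonal ✗ (requires full-time or temporary) → not eligible.
Backup Childcare — status seasonal ✓; service 344 days < 3 years (≈1095 days) ✗ → not eligible.
Annual Bonus Plan — service 344 days < 2 years (≈730 days) ✗ → not eligible.
Spot Bonus Program — status seasonal ✗ (requires temporary) → not eligible.
Childcare Subsidy — service 344 days ≥ 2 months (≈60 days) ✓; 20 hrs/wk < 24 ✗ → not eligible.
Dental Plan — status seasonal ✓ (not excluded); service 344 days ≥ 60 days ✓; dept Research ✗ → not eligible.
Transit Subsidy — rating 2 ≥ 2 ✓; service 344 days < 1 year (≈365 days) ✗ → not eligible.
Vision Plan — status seasonal ✓; service 344 days ≥ 3 months (≈90 days) ✓; dept Research ✓; grade L6 ≥ L5 ✓ → eligible.
401(k) Company Match — status seasonal ✗ (excluded) → not eligible.

Vision Plan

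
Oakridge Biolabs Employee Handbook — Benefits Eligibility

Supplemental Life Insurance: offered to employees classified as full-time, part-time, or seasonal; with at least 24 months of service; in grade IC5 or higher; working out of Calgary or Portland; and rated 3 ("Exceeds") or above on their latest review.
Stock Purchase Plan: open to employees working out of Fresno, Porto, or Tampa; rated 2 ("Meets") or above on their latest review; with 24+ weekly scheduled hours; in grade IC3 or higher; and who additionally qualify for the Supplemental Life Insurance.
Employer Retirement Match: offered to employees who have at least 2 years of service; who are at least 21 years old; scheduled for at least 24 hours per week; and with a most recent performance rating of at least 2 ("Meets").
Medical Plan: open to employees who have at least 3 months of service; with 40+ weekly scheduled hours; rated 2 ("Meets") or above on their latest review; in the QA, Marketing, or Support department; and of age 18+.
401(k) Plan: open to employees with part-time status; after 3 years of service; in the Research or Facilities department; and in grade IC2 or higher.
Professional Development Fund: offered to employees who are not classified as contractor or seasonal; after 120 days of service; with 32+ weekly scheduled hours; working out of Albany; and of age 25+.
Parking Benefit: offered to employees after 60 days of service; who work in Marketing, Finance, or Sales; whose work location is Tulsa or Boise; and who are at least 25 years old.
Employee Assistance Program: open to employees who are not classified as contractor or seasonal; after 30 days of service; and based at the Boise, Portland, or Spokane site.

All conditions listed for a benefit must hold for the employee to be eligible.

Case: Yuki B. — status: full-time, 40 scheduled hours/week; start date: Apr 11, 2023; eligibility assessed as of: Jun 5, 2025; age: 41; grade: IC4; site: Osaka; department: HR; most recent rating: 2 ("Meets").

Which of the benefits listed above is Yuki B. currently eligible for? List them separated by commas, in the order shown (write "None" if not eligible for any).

Service from Apr 11, 2023 to Jun 5, 2025: 786 days.
Supplemental Life Insurance — status full-time ✓; service 786 days ≥ 24 months (≈720 days) ✓; grade IC4 < IC5 ✗ → not eligible.
Stock Purchase Plan — site Osaka ✗ (not Fresno, Porto, or Tampa) → not eligible.
Employer Retirement Match — service 786 days ≥ 2 years (≈730 days) ✓; age 41 ≥ 21 ✓; 40 hrs/wk ≥ 24 ✓; rating 2 ≥ 2 ✓ → eligible.
Medical Plan — service 786 days ≥ 3 months (≈90 days) ✓; 40 hrs/wk ≥ 40 ✓; rating 2 ≥ 2 ✓; dept HR ✗ → not eligible.
401(k) Plan — status full-time ✗ (requires part-time) → not eligible.
Professional Development Fund — status full-time ✓ (not excluded); service 786 days ≥ 120 days ✓; 40 hrs/wk ≥ 32 ✓; site Osaka ✗ (not Albany) → not eligible.
Parking Benefit — service 786 days ≥ 60 days ✓; dept HR ✗ → not eligible.
Employee Assistance Program — status full-time ✓ (not excluded); service 786 days ≥ 30 days ✓; site Osaka ✗ (not Boise, Portland, or Spokane) → not eligible.

Employer Retirement Match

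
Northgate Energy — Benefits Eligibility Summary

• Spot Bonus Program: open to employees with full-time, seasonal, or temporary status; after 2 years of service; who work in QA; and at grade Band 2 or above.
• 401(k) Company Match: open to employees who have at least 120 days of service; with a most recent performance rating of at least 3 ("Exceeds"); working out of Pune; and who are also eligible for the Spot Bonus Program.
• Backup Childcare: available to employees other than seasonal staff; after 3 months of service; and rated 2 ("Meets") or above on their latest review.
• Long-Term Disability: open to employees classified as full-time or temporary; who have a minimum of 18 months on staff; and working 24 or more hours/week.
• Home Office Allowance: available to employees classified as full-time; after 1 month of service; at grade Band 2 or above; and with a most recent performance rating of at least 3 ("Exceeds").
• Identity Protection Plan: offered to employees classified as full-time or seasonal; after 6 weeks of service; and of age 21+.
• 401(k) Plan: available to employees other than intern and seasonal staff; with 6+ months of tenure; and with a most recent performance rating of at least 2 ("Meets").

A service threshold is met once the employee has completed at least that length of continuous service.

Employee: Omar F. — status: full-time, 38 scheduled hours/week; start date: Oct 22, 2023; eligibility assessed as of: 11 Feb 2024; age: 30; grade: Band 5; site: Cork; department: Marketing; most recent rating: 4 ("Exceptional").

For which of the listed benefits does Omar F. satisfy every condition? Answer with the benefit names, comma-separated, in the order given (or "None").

Service from Oct 22, 2023 to 11 Feb 2024: 112 days.
Spot Bonus Program — status full-time ✓; service 112 days < 2 years (≈730 days) ✗ → not eligible.
401(k) Company Match — service 112 days < 120 days ✗ → not eligible.
Backup Childcare — status full-time ✓ (not excluded); service 112 days ≥ 3 months (≈90 days) ✓; rating 4 ≥ 2 ✓ → eligible.
Long-Term Disability — status full-time ✓; service 112 days < 18 months (≈540 days) ✗ → not eligible.
Home Office Allowance — status full-time ✓; service 112 days ≥ 1 month (≈30 days) ✓; grade Band 5 ≥ Band 2 ✓; rating 4 ≥ 3 ✓ → eligible.
Identity Protection Plan — status full-time ✓; service 112 days ≥ 6 weeks (≈42 days) ✓; age 30 ≥ 21 ✓ → eligible.
401(k) Plan — status full-time ✓ (not excluded); service 112 days < 6 months (≈180 days) ✗ → not eligible.

Backup Childcare, Home Office Allowance, Identity Protection Plan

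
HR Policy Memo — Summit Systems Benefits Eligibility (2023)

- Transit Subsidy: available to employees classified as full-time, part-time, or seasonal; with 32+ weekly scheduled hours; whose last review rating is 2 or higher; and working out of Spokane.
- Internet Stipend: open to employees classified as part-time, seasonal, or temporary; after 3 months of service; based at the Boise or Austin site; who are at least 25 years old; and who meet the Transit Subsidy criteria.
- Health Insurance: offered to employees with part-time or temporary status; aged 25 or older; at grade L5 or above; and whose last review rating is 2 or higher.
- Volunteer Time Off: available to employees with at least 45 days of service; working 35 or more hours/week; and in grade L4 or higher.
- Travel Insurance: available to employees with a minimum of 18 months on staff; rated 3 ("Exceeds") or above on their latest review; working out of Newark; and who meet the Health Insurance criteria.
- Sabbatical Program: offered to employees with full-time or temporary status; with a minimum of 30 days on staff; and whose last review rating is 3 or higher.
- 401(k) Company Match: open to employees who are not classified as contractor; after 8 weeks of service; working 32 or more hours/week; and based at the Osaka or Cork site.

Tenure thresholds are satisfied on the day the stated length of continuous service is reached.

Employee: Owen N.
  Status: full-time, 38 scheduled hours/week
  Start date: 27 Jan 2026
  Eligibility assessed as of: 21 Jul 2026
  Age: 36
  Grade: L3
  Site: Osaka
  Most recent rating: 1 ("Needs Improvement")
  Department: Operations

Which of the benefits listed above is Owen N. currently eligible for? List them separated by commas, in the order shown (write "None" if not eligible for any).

401(k) Company Match

Service from 27 Jan 2026 to 21 Jul 2026: 175 days.
Transit Subsidy — status full-time ✓; 38 hrs/wk ≥ 32 ✓; rating 1 < 2 ✗ → not eligible.
Internet Stipend — status full-time ✗ (requires part-time, seasonal, or temporary) → not eligible.
Health Insurance — status full-time ✗ (requires part-time or temporary) → not eligible.
Volunteer Time Off — service 175 days ≥ 45 days ✓; 38 hrs/wk ≥ 35 ✓; grade L3 < L4 ✗ → not eligible.
Travel Insurance — service 175 days < 18 months (≈540 days) ✗ → not eligible.
Sabbatical Program — status full-time ✓; service 175 days ≥ 30 days ✓; rating 1 < 3 ✗ → not eligible.
401(k) Company Match — status full-time ✓ (not excluded); service 175 days ≥ 8 weeks (≈56 days) ✓; 38 hrs/wk ≥ 32 ✓; site Osaka ✓ → eligible.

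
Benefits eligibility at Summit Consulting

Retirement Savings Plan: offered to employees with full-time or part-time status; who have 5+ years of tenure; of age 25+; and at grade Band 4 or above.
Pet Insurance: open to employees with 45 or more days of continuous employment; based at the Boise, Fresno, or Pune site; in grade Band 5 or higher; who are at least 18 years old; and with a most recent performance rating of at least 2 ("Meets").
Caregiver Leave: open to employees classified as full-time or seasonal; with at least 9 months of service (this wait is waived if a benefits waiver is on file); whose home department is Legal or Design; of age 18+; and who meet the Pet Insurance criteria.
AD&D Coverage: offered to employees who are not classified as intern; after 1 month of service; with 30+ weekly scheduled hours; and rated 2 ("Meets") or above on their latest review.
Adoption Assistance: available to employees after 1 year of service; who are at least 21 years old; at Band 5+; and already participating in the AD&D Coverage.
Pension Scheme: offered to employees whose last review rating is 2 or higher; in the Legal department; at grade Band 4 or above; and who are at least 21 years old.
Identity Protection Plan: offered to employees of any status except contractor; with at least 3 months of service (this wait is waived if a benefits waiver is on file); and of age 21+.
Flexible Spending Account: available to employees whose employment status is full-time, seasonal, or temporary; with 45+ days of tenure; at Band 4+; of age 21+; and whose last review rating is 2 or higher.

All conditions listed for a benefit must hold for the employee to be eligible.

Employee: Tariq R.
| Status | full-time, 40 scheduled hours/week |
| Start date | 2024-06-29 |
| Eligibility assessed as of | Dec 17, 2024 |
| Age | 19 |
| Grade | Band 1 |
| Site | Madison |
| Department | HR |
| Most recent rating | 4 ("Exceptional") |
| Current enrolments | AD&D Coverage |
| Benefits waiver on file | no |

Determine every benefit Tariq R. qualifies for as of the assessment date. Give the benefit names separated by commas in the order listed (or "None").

Service from 2024-06-29 to Dec 17, 2024: 171 days.
Retirement Savings Plan — status full-time ✓; service 171 days < 5 years (≈1825 days) ✗ → not eligible.
Pet Insurance — service 171 days ≥ 45 days ✓; site Madison ✗ (not Boise, Fresno, or Pune) → not eligible.
Caregiver Leave — status full-time ✓; no waiver, service 171 days < 9 months (≈270 days) ✗ → not eligible.
AD&D Coverage — status full-time ✓ (not excluded); service 171 days ≥ 1 month (≈30 days) ✓; 40 hrs/wk ≥ 30 ✓; rating 4 ≥ 2 ✓ → eligible.
Adoption Assistance — service 171 days < 1 year (≈365 days) ✗ → not eligible.
Pension Scheme — rating 4 ≥ 2 ✓; dept HR ✗ → not eligible.
Identity Protection Plan — status full-time ✓ (not excluded); no waiver, service 171 days ≥ 3 months (≈90 days) ✓; age 19 < 21 ✗ → not eligible.
Flexible Spending Account — status full-time ✓; service 171 days ≥ 45 days ✓; grade Band 1 < Band 4 ✗ → not eligible.

AD&D Coverage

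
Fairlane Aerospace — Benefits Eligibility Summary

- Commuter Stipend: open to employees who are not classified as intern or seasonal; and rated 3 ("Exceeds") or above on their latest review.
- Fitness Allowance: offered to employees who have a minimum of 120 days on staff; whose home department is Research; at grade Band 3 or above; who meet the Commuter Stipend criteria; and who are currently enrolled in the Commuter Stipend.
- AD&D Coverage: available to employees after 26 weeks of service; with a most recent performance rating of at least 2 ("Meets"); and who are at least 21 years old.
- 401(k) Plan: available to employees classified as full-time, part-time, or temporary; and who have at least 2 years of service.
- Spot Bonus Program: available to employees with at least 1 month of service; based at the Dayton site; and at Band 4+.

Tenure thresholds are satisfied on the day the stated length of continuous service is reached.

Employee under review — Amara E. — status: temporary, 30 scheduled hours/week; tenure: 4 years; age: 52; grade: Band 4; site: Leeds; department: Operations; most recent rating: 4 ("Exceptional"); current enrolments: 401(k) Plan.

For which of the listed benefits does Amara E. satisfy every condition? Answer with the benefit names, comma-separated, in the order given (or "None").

Commuter Stipend, AD&D Coverage, 401(k) Plan

Commuter Stipend — status temporary ✓ (not excluded); rating 4 ≥ 3 ✓ → eligible.
Fitness Allowance — service 4 years ≥ 120 days ✓; dept Operations ✗ → not eligible.
AD&D Coverage — service 4 years ≥ 26 weeks (≈182 days) ✓; rating 4 ≥ 2 ✓; age 52 ≥ 21 ✓ → eligible.
401(k) Plan — status temporary ✓; service 4 years ≥ 2 years ✓ → eligible.
Spot Bonus Program — service 4 years ≥ 1 month (≈30 days) ✓; site Leeds ✗ (not Dayton) → not eligible.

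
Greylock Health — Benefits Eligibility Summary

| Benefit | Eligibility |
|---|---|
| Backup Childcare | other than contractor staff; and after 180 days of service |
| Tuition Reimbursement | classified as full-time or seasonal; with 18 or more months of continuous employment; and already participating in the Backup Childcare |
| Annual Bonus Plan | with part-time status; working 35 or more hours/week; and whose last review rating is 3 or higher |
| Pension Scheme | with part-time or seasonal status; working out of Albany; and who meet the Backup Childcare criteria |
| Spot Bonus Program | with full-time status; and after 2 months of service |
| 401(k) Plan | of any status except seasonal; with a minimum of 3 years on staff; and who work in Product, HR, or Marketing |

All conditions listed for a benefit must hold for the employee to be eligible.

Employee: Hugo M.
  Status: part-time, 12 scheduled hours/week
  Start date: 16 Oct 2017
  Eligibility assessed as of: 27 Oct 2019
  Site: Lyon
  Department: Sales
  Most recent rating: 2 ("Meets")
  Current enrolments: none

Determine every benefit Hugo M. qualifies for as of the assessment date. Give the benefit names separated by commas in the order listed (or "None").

Backup Childcare

Service from 16 Oct 2017 to 27 Oct 2019: 741 days.
Backup Childcare — status part-time ✓ (not excluded); service 741 days ≥ 180 days ✓ → eligible.
Tuition Reimbursement — status part-time ✗ (requires full-time or seasonal) → not eligible.
Annual Bonus Plan — status part-time ✓; 12 hrs/wk < 35 ✗ → not eligible.
Pension Scheme — status part-time ✓; site Lyon ✗ (not Albany) → not eligible.
Spot Bonus Program — status part-time ✗ (requires full-time) → not eligible.
401(k) Plan — status part-time ✓ (not excluded); service 741 days < 3 years (≈1095 days) ✗ → not eligible.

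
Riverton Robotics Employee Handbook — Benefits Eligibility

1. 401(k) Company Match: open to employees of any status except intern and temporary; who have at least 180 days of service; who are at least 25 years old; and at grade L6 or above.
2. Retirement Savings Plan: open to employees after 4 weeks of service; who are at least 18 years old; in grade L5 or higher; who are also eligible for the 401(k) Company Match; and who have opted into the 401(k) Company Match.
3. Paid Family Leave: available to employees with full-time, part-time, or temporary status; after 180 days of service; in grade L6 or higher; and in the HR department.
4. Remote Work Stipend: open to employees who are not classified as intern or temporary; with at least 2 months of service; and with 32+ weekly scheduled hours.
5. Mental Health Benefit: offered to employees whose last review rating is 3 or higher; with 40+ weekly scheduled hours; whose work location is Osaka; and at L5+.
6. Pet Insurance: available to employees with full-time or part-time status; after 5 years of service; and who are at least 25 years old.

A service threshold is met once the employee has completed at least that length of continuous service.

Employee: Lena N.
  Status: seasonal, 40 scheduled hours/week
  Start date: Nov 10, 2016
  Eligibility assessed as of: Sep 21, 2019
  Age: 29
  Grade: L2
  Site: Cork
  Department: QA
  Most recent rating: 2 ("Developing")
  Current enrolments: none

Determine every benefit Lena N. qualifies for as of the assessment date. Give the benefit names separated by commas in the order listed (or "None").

Service from Nov 10, 2016 to Sep 21, 2019: 1045 days.
401(k) Company Match — status seasonal ✓ (not excluded); service 1045 days ≥ 180 days ✓; age 29 ≥ 25 ✓; grade L2 < L6 ✗ → not eligible.
Retirement Savings Plan — service 1045 days ≥ 4 weeks (≈28 days) ✓; age 29 ≥ 18 ✓; grade L2 < L5 ✗ → not eligible.
Paid Family Leave — status seasonal ✗ (requires full-time, part-time, or temporary) → not eligible.
Remote Work Stipend — status seasonal ✓ (not excluded); service 1045 days ≥ 2 months (≈60 days) ✓; 40 hrs/wk ≥ 32 ✓ → eligible.
Mental Health Benefit — rating 2 < 3 ✗ → not eligible.
Pet Insurance — status seasonal ✗ (requires full-time or part-time) → not eligible.

Remote Work Stipend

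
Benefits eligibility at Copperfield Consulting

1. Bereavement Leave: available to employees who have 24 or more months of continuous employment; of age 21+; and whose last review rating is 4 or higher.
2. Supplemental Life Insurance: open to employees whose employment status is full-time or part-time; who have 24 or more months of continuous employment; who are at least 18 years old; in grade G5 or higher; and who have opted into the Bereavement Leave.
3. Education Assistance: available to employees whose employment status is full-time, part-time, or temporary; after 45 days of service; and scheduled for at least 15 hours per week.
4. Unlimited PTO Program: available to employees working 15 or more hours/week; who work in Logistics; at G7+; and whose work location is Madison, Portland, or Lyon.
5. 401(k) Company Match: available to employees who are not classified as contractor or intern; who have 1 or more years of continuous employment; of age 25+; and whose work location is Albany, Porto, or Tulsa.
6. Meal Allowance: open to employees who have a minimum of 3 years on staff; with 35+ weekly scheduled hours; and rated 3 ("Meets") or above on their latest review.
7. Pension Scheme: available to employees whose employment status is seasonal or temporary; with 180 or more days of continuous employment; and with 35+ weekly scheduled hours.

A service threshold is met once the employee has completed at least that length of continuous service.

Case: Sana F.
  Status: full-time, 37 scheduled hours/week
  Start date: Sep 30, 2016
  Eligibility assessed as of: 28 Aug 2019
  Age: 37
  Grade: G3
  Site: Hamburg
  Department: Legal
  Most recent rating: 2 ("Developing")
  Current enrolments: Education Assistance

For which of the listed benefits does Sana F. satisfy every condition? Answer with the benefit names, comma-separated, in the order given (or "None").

Education Assistance

Service from Sep 30, 2016 to 28 Aug 2019: 1062 days.
Bereavement Leave — service 1062 days ≥ 24 months (≈720 days) ✓; age 37 ≥ 21 ✓; rating 2 < 4 ✗ → not eligible.
Supplemental Life Insurance — status full-time ✓; service 1062 days ≥ 24 months (≈720 days) ✓; age 37 ≥ 18 ✓; grade G3 < G5 ✗ → not eligible.
Education Assistance — status full-time ✓; service 1062 days ≥ 45 days ✓; 37 hrs/wk ≥ 15 ✓ → eligible.
Unlimited PTO Program — 37 hrs/wk ≥ 15 ✓; dept Legal ✗ → not eligible.
401(k) Company Match — status full-time ✓ (not excluded); service 1062 days ≥ 1 year (≈365 days) ✓; age 37 ≥ 25 ✓; site Hamburg ✗ (not Albany, Porto, or Tulsa) → not eligible.
Meal Allowance — service 1062 days < 3 years (≈1095 days) ✗ → not eligible.
Pension Scheme — status full-time ✗ (requires seasonal or temporary) → not eligible.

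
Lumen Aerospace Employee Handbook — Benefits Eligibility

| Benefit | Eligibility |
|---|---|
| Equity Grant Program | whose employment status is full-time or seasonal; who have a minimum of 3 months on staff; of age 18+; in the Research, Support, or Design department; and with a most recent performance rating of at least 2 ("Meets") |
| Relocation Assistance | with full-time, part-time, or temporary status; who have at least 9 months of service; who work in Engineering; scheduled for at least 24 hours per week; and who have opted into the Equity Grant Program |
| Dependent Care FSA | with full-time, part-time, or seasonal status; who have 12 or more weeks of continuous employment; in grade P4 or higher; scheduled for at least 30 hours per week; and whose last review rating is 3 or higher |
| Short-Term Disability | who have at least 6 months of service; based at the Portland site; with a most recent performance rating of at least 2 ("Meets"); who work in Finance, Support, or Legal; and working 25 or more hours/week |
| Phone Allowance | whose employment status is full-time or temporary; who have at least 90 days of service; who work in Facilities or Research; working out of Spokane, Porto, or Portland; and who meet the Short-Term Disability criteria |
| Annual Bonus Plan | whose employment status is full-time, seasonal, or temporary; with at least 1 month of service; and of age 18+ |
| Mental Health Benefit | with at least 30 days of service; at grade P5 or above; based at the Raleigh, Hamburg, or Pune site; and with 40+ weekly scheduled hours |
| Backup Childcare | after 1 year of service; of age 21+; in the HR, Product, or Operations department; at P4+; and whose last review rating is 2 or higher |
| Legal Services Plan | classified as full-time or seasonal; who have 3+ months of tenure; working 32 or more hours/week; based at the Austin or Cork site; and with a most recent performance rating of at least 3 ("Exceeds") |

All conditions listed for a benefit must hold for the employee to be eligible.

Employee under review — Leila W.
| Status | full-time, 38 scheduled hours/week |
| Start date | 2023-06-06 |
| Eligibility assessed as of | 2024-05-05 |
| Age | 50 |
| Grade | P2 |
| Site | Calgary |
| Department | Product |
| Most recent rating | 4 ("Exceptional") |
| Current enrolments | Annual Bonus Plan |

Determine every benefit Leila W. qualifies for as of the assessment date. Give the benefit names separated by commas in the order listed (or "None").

Service from 2023-06-06 to 2024-05-05: 334 days.
Equity Grant Program — status full-time ✓; service 334 days ≥ 3 months (≈90 days) ✓; age 50 ≥ 18 ✓; dept Product ✗ → not eligible.
Relocation Assistance — status full-time ✓; service 334 days ≥ 9 months (≈270 days) ✓; dept Product ✗ → not eligible.
Dependent Care FSA — status full-time ✓; service 334 days ≥ 12 weeks (≈84 days) ✓; grade P2 < P4 ✗ → not eligible.
Short-Term Disability — service 334 days ≥ 6 months (≈180 days) ✓; site Calgary ✗ (not Portland) → not eligible.
Phone Allowance — status full-time ✓; service 334 days ≥ 90 days ✓; dept Product ✗ → not eligible.
Annual Bonus Plan — status full-time ✓; service 334 days ≥ 1 month (≈30 days) ✓; age 50 ≥ 18 ✓ → eligible.
Mental Health Benefit — service 334 days ≥ 30 days ✓; grade P2 < P5 ✗ → not eligible.
Backup Childcare — service 334 days < 1 year (≈365 days) ✗ → not eligible.
Legal Services Plan — status full-time ✓; service 334 days ≥ 3 months (≈90 days) ✓; 38 hrs/wk ≥ 32 ✓; site Calgary ✗ (not Austin or Cork) → not eligible.

Annual Bonus Plan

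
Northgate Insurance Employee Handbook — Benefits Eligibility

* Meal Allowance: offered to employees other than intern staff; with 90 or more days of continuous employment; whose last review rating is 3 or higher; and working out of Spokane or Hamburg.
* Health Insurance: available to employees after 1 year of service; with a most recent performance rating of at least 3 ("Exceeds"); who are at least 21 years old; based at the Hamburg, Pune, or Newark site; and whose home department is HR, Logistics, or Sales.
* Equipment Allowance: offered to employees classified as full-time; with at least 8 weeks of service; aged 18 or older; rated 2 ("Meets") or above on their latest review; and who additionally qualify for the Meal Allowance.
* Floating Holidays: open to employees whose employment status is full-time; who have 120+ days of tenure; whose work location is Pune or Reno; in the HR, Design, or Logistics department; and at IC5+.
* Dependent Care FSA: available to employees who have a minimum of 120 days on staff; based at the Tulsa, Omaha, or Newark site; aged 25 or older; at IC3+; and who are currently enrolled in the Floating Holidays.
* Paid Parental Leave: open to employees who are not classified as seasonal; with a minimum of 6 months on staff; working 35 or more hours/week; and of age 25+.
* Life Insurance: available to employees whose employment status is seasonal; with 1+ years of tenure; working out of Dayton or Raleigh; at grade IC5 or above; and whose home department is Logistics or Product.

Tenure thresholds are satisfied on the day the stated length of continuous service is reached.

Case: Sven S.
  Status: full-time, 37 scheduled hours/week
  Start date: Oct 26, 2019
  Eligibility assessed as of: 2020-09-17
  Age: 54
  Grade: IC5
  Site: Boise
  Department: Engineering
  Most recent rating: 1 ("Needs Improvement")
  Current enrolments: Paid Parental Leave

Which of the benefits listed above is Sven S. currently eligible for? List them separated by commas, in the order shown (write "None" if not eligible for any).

Service from Oct 26, 2019 to 2020-09-17: 327 days.
Meal Allowance — status full-time ✓ (not excluded); service 327 days ≥ 90 days ✓; rating 1 < 3 ✗ → not eligible.
Health Insurance — service 327 days < 1 year (≈365 days) ✗ → not eligible.
Equipment Allowance — status full-time ✓; service 327 days ≥ 8 weeks (≈56 days) ✓; age 54 ≥ 18 ✓; rating 1 < 2 ✗ → not eligible.
Floating Holidays — status full-time ✓; service 327 days ≥ 120 days ✓; site Boise ✗ (not Pune or Reno) → not eligible.
Dependent Care FSA — service 327 days ≥ 120 days ✓; site Boise ✗ (not Tulsa, Omaha, or Newark) → not eligible.
Paid Parental Leave — status full-time ✓ (not excluded); service 327 days ≥ 6 months (≈180 days) ✓; 37 hrs/wk ≥ 35 ✓; age 54 ≥ 25 ✓ → eligible.
Life Insurance — status full-time ✗ (requires seasonal) → not eligible.

Paid Parental Leave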